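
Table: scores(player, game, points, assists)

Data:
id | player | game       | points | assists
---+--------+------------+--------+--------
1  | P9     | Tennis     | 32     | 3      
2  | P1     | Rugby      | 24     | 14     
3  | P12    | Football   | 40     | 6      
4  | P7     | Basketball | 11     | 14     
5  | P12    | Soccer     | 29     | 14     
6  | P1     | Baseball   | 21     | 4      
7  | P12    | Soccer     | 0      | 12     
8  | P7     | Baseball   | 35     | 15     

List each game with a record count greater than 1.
SELECT game, COUNT(*) as cnt
FROM scores
GROUP BY game
HAVING COUNT(*) > 1

Result:
  Baseball: 2
  Soccer: 2

Note: HAVING filters groups after aggregation, WHERE filters rows before.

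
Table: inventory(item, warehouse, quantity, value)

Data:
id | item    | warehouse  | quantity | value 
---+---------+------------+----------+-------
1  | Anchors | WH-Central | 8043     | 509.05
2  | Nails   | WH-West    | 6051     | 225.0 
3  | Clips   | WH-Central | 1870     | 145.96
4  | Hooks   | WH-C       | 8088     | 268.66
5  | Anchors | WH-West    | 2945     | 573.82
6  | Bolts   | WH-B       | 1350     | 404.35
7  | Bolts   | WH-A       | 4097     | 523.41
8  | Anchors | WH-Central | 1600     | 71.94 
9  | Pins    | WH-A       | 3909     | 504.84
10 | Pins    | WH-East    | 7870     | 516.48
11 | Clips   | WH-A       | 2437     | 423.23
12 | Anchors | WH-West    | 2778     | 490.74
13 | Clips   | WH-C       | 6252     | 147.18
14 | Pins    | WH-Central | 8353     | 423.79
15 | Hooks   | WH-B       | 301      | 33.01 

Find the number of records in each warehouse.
SELECT warehouse, COUNT(*) as count
FROM inventory
GROUP BY warehouse

Result:
  WH-A: 3
  WH-B: 2
  WH-C: 2
  WH-Central: 4
  WH-East: 1
  WH-West: 3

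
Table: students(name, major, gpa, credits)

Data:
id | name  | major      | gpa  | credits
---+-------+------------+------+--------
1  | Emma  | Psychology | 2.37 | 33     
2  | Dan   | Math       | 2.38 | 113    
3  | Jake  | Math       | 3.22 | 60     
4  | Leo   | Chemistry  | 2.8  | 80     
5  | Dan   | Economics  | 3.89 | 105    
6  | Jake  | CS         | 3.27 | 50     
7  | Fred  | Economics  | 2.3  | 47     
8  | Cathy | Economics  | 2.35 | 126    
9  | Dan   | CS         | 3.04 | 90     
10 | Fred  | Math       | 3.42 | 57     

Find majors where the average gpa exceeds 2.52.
SELECT major, AVG(gpa)
FROM students
GROUP BY major
HAVING AVG(gpa) > 2.52

Result:
  CS: avg=3.16
  Chemistry: avg=2.80
  Economics: avg=2.85
  Math: avg=3.01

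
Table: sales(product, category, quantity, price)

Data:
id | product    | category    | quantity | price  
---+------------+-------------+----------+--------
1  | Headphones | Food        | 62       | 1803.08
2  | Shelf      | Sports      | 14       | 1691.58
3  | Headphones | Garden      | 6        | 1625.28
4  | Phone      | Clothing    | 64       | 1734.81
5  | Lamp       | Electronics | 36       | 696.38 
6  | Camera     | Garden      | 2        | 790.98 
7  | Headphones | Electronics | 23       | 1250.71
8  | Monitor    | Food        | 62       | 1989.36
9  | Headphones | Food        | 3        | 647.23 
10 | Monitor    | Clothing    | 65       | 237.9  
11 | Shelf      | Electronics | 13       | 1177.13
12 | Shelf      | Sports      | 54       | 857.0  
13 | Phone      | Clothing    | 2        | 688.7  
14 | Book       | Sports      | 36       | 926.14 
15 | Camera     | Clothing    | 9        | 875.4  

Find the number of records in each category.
SELECT category, COUNT(*) as count
FROM sales
GROUP BY category

Result:
  Clothing: 4
  Electronics: 3
  Food: 3
  Garden: 2
  Sports: 3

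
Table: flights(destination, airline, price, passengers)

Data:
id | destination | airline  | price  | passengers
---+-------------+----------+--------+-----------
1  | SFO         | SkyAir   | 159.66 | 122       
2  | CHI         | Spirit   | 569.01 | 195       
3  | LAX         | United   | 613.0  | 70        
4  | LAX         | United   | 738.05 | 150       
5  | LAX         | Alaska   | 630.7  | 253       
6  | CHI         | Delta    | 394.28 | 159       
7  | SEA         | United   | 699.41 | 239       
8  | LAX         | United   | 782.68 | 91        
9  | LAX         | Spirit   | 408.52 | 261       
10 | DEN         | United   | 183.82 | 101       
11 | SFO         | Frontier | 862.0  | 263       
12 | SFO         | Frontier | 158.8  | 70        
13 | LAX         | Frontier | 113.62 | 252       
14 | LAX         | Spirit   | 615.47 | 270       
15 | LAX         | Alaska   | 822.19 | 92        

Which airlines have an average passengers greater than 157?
SELECT airline, AVG(passengers)
FROM flights
GROUP BY airline
HAVING AVG(passengers) > 157

Result:
  Alaska: avg=172.50
  Delta: avg=159.00
  Frontier: avg=195.00
  Spirit: avg=242.00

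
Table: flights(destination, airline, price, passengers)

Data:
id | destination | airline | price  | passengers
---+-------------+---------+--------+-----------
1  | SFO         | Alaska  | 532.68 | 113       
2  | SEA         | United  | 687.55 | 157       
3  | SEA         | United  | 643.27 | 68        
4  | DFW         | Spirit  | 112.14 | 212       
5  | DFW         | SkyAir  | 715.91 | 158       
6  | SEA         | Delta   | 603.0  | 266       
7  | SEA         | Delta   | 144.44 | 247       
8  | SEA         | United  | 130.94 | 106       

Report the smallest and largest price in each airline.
SELECT airline, MIN(price), MAX(price)
FROM flights
GROUP BY airline

Result:
  Alaska: min=532.68, max=532.68
  Delta: min=144.44, max=603.00
  SkyAir: min=715.91, max=715.91
  Spirit: min=112.14, max=112.14
  United: min=130.94, max=687.55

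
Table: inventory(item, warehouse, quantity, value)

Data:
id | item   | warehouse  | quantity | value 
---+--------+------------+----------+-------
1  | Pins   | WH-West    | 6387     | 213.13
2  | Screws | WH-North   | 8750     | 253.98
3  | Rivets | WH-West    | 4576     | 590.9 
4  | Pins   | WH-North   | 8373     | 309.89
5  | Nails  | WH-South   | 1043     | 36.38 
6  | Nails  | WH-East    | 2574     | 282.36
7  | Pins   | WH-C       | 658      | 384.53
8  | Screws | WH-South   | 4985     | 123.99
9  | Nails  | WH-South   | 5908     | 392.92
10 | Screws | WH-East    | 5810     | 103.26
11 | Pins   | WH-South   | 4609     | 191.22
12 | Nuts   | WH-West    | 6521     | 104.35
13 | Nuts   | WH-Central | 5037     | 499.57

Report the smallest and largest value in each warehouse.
SELECT warehouse, MIN(value), MAX(value)
FROM inventory
GROUP BY warehouse

Result:
  WH-C: min=384.53, max=384.53
  WH-Central: min=499.57, max=499.57
  WH-East: min=103.26, max=282.36
  WH-North: min=253.98, max=309.89
  WH-South: min=36.38, max=392.92
  WH-West: min=104.35, max=590.90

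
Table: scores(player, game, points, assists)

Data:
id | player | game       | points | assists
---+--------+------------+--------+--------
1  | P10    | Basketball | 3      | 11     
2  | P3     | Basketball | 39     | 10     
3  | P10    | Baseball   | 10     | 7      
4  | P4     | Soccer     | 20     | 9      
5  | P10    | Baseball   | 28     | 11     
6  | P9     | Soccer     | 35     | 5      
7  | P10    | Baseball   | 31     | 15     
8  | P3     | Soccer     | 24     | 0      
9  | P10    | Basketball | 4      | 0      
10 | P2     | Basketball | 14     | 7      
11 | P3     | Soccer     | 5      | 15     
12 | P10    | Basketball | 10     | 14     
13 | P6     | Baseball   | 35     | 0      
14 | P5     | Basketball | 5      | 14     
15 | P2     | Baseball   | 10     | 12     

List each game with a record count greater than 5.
SELECT game, COUNT(*) as cnt
FROM scores
GROUP BY game
HAVING COUNT(*) > 5

Result:
  Basketball: 6

Note: HAVING filters groups after aggregation, WHERE filters rows before.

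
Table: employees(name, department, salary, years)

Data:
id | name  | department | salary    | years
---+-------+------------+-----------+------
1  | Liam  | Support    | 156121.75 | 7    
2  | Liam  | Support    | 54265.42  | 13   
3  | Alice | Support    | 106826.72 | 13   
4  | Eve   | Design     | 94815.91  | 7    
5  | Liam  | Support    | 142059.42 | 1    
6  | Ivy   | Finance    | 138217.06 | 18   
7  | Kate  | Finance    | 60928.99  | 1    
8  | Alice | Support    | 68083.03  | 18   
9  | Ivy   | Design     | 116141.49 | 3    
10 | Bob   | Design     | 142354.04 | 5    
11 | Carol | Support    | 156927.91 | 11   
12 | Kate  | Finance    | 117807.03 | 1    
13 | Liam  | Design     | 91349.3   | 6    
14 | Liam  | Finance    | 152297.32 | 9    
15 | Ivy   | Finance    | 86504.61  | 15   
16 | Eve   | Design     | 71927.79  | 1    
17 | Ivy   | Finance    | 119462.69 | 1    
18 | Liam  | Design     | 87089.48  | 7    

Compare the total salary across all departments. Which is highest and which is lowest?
SELECT department, SUM(salary)
FROM employees
GROUP BY department
ORDER BY SUM(salary)

All groups:
  Design: 603678.01
  Finance: 675217.70
  Support: 684284.25

Highest: Support (684284.25)
Lowest: Design (603678.01)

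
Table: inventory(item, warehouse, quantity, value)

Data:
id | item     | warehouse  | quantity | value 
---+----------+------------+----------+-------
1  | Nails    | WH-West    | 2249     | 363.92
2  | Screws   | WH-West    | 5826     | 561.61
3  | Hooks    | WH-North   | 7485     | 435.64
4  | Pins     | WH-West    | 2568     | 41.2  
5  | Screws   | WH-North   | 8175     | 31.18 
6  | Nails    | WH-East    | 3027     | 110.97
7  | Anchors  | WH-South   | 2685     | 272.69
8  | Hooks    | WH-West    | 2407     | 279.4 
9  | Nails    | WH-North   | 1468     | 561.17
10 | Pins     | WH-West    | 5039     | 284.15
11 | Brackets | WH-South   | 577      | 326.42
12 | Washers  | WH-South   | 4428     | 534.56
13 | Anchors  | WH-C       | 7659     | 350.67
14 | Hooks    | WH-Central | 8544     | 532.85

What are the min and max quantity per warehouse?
SELECT warehouse, MIN(quantity), MAX(quantity)
FROM inventory
GROUP BY warehouse

Result:
  WH-C: min=7659, max=7659
  WH-Central: min=8544, max=8544
  WH-East: min=3027, max=3027
  WH-North: min=1468, max=8175
  WH-South: min=577, max=4428
  WH-West: min=2249, max=5826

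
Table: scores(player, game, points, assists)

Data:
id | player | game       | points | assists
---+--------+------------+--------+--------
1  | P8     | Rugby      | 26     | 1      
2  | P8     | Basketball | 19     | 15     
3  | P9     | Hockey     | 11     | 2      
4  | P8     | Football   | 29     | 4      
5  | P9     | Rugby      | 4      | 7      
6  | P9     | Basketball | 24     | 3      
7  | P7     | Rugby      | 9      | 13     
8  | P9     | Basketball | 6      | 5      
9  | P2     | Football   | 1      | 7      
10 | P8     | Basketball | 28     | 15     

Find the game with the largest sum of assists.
SELECT game, SUM(assists) as val
FROM scores
GROUP BY game
ORDER BY val DESC
LIMIT 1

Result: Basketball with sum(assists) = 38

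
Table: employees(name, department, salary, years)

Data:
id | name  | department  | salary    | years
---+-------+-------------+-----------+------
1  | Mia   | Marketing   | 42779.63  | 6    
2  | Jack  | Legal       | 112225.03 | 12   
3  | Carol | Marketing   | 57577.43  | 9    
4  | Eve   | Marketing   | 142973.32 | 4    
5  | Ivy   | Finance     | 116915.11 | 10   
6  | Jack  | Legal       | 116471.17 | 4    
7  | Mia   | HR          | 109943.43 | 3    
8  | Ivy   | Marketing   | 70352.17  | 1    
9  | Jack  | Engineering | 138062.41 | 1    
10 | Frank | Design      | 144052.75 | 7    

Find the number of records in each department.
SELECT department, COUNT(*) as count
FROM employees
GROUP BY department

Result:
  Design: 1
  Engineering: 1
  Finance: 1
  HR: 1
  Legal: 2
  Marketing: 4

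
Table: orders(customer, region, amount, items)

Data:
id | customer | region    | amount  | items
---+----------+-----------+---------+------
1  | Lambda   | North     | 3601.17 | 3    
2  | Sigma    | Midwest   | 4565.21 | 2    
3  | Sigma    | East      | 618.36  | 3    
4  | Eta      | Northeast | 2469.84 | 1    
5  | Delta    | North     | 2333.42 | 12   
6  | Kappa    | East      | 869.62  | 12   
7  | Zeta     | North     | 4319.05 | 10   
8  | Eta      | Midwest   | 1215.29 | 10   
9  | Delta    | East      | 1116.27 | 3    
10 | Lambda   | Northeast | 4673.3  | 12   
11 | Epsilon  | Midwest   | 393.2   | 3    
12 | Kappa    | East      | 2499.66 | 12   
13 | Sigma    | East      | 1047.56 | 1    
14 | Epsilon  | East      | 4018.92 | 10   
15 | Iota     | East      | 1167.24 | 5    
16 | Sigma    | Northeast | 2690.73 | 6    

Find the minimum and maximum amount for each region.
SELECT region, MIN(amount), MAX(amount)
FROM orders
GROUP BY region

Result:
  East: min=618.36, max=4018.92
  Midwest: min=393.20, max=4565.21
  North: min=2333.42, max=4319.05
  Northeast: min=2469.84, max=4673.30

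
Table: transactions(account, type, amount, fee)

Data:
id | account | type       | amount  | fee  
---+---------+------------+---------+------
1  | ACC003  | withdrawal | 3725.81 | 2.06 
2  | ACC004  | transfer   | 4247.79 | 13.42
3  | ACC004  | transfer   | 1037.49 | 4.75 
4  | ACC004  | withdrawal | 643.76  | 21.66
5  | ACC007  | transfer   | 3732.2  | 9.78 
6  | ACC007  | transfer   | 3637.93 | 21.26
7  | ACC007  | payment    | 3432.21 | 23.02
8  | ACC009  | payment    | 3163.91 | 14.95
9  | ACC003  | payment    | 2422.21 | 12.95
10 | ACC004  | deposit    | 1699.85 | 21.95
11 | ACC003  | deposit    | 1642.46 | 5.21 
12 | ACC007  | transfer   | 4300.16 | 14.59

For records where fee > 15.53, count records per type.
SELECT type, COUNT(*)
FROM transactions
WHERE fee > 15.53
GROUP BY type

Note: WHERE filters rows before grouping.

Result:
  deposit: 1
  payment: 1
  transfer: 1
  withdrawal: 1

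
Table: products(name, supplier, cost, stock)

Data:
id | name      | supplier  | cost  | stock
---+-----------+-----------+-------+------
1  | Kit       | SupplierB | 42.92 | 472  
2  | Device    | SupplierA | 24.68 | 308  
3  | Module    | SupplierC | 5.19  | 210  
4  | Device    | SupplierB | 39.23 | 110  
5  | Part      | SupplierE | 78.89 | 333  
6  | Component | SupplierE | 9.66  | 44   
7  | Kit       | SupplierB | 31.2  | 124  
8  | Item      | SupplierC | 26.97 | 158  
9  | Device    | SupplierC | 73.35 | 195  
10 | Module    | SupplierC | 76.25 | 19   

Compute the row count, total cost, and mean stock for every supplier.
SELECT supplier,
       COUNT(*) as cnt,
       SUM(cost) as total_cost,
       AVG(stock) as avg_stock
FROM products
GROUP BY supplier

Result:
  SupplierA: 1 records, 24.68 total cost, 308.00 avg stock
  SupplierB: 3 records, 113.35 total cost, 235.33 avg stock
  SupplierC: 4 records, 181.76 total cost, 145.50 avg stock
  SupplierE: 2 records, 88.55 total cost, 188.50 avg stock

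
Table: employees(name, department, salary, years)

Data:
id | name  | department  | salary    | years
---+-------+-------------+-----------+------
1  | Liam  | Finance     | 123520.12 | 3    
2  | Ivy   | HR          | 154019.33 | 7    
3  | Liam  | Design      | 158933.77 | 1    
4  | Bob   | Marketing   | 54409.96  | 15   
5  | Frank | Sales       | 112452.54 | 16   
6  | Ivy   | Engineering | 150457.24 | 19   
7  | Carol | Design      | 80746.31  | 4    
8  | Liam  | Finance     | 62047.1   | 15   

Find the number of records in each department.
SELECT department, COUNT(*) as count
FROM employees
GROUP BY department

Result:
  Design: 2
  Engineering: 1
  Finance: 2
  HR: 1
  Marketing: 1
  Sales: 1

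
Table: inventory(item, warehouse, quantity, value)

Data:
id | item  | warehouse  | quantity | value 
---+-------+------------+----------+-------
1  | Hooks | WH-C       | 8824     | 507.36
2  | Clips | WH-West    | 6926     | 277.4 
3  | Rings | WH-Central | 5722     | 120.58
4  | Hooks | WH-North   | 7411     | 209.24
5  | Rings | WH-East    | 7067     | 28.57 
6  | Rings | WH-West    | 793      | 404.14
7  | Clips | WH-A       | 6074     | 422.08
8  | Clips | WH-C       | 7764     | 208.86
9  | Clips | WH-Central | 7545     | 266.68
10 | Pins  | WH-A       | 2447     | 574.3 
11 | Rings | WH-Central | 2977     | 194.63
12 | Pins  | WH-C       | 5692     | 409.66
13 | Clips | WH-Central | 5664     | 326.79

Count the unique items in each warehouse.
SELECT warehouse, COUNT(DISTINCT item)
FROM inventory
GROUP BY warehouse

Result:
  WH-A: 2 distinct
  WH-C: 3 distinct
  WH-Central: 2 distinct
  WH-East: 1 distinct
  WH-North: 1 distinct
  WH-West: 2 distinct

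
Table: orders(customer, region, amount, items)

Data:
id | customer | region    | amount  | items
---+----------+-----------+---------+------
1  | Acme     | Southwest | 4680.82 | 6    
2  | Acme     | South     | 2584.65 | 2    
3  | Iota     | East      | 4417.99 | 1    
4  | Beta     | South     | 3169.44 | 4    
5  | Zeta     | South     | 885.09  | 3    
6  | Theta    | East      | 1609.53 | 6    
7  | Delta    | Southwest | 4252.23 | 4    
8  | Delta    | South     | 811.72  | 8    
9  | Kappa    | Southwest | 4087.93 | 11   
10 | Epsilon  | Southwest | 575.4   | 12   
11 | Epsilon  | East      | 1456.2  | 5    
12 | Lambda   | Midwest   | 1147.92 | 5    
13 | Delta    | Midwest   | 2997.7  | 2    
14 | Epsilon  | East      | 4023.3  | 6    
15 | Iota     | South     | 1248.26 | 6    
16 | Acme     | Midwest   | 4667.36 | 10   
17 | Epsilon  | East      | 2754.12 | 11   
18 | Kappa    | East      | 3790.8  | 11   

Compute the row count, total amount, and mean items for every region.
SELECT region,
       COUNT(*) as cnt,
       SUM(amount) as total_amount,
       AVG(items) as avg_items
FROM orders
GROUP BY region

Result:
  East: 6 records, 18051.94 total amount, 6.67 avg items
  Midwest: 3 records, 8812.98 total amount, 5.67 avg items
  South: 5 records, 8699.16 total amount, 4.60 avg items
  Southwest: 4 records, 13596.38 total amount, 8.25 avg items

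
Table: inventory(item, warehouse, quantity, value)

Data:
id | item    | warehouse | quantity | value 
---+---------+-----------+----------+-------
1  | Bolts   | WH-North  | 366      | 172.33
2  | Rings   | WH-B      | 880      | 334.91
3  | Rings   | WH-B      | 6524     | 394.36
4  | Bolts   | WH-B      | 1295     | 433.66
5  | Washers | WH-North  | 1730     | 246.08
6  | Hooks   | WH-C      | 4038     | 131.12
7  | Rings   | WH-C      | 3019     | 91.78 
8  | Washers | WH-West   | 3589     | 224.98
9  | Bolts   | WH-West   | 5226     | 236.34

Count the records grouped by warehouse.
SELECT warehouse, COUNT(*) as count
FROM inventory
GROUP BY warehouse

Result:
  WH-B: 3
  WH-C: 2
  WH-North: 2
  WH-West: 2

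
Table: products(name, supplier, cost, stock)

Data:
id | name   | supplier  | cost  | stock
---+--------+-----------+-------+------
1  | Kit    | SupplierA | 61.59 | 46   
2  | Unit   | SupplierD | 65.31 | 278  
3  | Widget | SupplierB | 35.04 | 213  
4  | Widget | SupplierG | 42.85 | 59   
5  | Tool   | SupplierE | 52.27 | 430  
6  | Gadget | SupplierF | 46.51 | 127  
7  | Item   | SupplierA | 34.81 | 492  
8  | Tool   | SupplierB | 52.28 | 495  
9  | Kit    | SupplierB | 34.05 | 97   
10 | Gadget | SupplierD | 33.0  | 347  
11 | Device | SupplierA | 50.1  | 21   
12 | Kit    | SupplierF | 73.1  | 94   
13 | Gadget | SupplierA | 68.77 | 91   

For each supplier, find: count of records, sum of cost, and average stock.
SELECT supplier,
       COUNT(*) as cnt,
       SUM(cost) as total_cost,
       AVG(stock) as avg_stock
FROM products
GROUP BY supplier

Result:
  SupplierA: 4 records, 215.27 total cost, 162.50 avg stock
  SupplierB: 3 records, 121.37 total cost, 268.33 avg stock
  SupplierD: 2 records, 98.31 total cost, 312.50 avg stock
  SupplierE: 1 records, 52.27 total cost, 430.00 avg stock
  SupplierF: 2 records, 119.61 total cost, 110.50 avg stock
  SupplierG: 1 records, 42.85 total cost, 59.00 avg stock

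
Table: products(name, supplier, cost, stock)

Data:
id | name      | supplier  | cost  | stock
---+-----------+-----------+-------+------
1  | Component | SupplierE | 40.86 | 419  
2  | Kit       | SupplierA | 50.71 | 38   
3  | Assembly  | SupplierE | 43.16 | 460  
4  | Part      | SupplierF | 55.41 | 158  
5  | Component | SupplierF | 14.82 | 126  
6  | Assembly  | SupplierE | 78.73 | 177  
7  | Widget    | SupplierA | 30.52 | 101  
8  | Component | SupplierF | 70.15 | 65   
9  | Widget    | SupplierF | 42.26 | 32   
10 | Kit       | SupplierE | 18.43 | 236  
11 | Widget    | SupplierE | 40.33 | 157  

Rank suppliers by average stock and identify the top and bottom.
SELECT supplier, AVG(stock)
FROM products
GROUP BY supplier
ORDER BY AVG(stock)

All groups:
  SupplierA: 69.50
  SupplierF: 95.25
  SupplierE: 289.80

Highest: SupplierE (289.80)
Lowest: SupplierA (69.50)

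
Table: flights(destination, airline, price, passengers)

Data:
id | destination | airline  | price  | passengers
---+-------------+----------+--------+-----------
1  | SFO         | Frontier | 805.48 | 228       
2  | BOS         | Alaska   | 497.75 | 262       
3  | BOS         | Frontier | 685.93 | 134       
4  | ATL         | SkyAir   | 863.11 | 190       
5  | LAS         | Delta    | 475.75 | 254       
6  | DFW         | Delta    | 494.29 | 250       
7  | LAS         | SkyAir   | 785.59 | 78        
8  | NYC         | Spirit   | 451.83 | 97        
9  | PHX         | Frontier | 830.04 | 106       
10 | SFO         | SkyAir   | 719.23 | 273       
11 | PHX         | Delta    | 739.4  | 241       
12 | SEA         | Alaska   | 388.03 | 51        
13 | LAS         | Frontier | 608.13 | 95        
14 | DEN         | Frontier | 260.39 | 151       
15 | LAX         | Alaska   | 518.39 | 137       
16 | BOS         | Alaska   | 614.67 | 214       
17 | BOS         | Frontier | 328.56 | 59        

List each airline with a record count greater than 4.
SELECT airline, COUNT(*) as cnt
FROM flights
GROUP BY airline
HAVING COUNT(*) > 4

Result:
  Frontier: 6

Note: HAVING filters groups after aggregation, WHERE filters rows before.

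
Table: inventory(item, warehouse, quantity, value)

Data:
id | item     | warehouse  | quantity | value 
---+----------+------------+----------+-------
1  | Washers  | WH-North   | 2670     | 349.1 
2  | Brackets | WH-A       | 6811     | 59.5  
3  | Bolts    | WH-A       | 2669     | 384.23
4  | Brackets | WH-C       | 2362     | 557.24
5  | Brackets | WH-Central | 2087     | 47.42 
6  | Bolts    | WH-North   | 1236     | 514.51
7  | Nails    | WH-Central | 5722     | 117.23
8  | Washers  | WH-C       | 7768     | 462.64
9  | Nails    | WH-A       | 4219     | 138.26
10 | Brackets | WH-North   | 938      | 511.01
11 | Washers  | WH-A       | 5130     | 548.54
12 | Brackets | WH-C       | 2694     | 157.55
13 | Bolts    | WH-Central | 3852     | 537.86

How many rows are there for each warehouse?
SELECT warehouse, COUNT(*) as count
FROM inventory
GROUP BY warehouse

Result:
  WH-A: 4
  WH-C: 3
  WH-Central: 3
  WH-North: 3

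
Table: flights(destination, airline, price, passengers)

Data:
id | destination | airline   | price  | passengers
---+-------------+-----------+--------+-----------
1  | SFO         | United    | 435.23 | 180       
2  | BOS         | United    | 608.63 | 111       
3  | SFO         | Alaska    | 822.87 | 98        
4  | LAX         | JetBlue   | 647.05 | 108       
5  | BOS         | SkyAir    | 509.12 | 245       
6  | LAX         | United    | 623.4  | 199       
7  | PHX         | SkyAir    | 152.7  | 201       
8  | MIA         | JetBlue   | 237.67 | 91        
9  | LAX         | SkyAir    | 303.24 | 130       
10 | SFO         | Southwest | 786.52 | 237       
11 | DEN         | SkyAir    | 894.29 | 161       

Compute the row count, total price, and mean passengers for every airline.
SELECT airline,
       COUNT(*) as cnt,
       SUM(price) as total_price,
       AVG(passengers) as avg_passengers
FROM flights
GROUP BY airline

Result:
  Alaska: 1 records, 822.87 total price, 98.00 avg passengers
  JetBlue: 2 records, 884.72 total price, 99.50 avg passengers
  SkyAir: 4 records, 1859.35 total price, 184.25 avg passengers
  Southwest: 1 records, 786.52 total price, 237.00 avg passengers
  United: 3 records, 1667.26 total price, 163.33 avg passengers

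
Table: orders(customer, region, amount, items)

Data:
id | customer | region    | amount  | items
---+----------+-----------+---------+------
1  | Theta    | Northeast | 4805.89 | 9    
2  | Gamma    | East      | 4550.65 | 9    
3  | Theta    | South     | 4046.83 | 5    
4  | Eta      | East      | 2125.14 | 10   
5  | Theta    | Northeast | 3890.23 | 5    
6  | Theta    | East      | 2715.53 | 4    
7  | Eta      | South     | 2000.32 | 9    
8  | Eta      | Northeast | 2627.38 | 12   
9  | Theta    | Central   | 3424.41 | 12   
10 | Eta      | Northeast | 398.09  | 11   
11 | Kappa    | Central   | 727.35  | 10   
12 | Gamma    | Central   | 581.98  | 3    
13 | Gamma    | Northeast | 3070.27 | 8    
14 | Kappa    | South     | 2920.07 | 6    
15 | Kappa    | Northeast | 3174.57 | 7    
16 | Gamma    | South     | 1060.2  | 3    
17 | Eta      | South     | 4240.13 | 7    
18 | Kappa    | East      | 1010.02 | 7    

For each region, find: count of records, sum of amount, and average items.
SELECT region,
       COUNT(*) as cnt,
       SUM(amount) as total_amount,
       AVG(items) as avg_items
FROM orders
GROUP BY region

Result:
  Central: 3 records, 4733.74 total amount, 8.33 avg items
  East: 4 records, 10401.34 total amount, 7.50 avg items
  Northeast: 6 records, 17966.43 total amount, 8.67 avg items
  South: 5 records, 14267.55 total amount, 6.00 avg items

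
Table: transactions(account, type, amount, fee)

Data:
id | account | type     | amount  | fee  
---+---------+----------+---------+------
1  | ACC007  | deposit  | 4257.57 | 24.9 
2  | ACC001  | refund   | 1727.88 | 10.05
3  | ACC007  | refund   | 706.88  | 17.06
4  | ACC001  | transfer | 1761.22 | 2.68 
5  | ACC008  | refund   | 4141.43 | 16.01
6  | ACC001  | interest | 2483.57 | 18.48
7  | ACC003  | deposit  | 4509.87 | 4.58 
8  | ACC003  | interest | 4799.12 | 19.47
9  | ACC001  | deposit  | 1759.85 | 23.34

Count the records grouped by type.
SELECT type, COUNT(*) as count
FROM transactions
GROUP BY type

Result:
  deposit: 3
  interest: 2
  refund: 3
  transfer: 1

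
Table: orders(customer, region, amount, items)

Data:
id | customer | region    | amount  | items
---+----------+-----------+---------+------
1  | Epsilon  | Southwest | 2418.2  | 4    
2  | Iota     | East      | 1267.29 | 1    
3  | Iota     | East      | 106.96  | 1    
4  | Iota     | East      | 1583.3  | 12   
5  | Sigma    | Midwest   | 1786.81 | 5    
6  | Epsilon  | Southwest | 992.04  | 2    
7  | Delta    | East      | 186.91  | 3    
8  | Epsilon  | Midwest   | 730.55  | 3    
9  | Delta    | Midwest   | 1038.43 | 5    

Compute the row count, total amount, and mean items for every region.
SELECT region,
       COUNT(*) as cnt,
       SUM(amount) as total_amount,
       AVG(items) as avg_items
FROM orders
GROUP BY region

Result:
  East: 4 records, 3144.46 total amount, 4.25 avg items
  Midwest: 3 records, 3555.79 total amount, 4.33 avg items
  Southwest: 2 records, 3410.24 total amount, 3.00 avg items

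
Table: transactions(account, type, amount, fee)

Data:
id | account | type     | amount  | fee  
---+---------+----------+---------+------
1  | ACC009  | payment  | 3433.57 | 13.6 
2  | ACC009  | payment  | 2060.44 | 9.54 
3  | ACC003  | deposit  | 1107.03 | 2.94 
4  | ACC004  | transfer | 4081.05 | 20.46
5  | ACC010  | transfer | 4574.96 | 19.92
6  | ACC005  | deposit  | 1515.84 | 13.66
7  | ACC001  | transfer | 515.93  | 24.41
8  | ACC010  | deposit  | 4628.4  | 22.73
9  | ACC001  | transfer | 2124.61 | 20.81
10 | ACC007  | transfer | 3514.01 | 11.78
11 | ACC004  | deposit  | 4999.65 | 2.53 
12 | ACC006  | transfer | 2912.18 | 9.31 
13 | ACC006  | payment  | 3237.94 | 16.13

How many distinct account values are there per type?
SELECT type, COUNT(DISTINCT account)
FROM transactions
GROUP BY type

Result:
  deposit: 4 distinct
  payment: 2 distinct
  transfer: 5 distinct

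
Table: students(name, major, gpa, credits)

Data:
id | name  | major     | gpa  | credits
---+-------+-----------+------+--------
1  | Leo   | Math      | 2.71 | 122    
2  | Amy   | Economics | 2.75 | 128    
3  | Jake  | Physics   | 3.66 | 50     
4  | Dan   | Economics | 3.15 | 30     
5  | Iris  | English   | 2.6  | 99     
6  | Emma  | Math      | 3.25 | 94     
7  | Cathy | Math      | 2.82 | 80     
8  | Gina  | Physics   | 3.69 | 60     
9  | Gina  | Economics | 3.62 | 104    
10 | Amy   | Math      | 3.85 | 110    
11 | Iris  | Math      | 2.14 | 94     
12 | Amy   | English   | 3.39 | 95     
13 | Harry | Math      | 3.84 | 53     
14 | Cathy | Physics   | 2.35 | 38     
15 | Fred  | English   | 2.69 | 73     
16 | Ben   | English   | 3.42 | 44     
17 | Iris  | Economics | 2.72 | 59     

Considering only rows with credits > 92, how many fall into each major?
SELECT major, COUNT(*)
FROM students
WHERE credits > 92
GROUP BY major

Note: WHERE filters rows before grouping.

Result:
  Economics: 2
  English: 2
  Math: 4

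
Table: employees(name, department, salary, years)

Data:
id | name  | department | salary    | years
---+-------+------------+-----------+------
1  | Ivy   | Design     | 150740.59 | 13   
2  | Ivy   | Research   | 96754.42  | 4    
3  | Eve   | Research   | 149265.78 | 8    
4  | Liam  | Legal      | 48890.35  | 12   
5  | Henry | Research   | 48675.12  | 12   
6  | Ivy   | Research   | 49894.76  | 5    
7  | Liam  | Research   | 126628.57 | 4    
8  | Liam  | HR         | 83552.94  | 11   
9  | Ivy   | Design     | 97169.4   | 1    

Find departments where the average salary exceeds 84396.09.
SELECT department, AVG(salary)
FROM employees
GROUP BY department
HAVING AVG(salary) > 84396.09

Result:
  Design: avg=123955.00
  Research: avg=94243.73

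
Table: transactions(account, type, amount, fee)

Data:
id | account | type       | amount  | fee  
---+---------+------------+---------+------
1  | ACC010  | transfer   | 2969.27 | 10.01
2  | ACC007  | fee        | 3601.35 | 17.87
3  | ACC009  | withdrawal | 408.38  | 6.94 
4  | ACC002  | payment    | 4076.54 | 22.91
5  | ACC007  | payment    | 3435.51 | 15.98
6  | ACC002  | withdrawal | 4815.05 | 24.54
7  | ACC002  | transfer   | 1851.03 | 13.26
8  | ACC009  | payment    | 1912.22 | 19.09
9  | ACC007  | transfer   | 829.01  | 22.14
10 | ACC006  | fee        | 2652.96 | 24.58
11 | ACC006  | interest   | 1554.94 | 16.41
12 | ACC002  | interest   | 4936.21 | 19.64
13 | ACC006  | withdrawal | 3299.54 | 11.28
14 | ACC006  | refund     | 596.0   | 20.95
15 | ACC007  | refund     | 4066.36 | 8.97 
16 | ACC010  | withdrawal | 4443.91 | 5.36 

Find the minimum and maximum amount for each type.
SELECT type, MIN(amount), MAX(amount)
FROM transactions
GROUP BY type

Result:
  fee: min=2652.96, max=3601.35
  interest: min=1554.94, max=4936.21
  payment: min=1912.22, max=4076.54
  refund: min=596.00, max=4066.36
  transfer: min=829.01, max=2969.27
  withdrawal: min=408.38, max=4815.05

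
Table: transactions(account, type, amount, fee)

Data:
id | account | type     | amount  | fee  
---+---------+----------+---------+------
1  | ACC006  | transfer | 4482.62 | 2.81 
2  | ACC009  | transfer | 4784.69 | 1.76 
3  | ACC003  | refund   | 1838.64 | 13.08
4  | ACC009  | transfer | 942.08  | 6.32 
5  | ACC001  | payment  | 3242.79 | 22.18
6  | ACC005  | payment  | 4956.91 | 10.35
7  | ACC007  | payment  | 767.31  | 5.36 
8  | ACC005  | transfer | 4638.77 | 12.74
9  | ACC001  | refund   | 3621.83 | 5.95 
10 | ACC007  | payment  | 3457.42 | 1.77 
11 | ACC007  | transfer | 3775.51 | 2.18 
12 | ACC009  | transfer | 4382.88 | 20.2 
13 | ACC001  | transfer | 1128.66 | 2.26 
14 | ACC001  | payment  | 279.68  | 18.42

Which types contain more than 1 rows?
SELECT type, COUNT(*) as cnt
FROM transactions
GROUP BY type
HAVING COUNT(*) > 1

Result:
  payment: 5
  refund: 2
  transfer: 7

Note: HAVING filters groups after aggregation, WHERE filters rows before.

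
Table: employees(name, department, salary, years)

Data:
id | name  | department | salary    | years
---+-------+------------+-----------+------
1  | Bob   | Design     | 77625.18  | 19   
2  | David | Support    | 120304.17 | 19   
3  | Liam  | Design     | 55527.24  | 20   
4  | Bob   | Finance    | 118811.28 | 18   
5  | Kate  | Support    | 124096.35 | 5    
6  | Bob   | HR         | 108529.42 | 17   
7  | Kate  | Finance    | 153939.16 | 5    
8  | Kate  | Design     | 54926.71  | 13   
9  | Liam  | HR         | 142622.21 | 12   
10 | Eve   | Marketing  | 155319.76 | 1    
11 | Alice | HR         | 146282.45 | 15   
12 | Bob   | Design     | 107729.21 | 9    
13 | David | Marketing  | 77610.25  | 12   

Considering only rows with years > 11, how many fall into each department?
SELECT department, COUNT(*)
FROM employees
WHERE years > 11
GROUP BY department

Note: WHERE filters rows before grouping.

Result:
  Design: 3
  Finance: 1
  HR: 3
  Marketing: 1
  Support: 1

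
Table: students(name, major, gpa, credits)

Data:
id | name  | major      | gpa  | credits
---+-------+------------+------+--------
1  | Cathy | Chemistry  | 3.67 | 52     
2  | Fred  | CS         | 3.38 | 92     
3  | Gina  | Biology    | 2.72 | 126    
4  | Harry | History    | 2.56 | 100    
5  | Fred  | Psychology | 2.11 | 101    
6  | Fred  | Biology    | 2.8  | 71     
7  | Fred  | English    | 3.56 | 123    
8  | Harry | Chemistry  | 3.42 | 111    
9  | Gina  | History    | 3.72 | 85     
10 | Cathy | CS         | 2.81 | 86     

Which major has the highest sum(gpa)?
SELECT major, SUM(gpa) as val
FROM students
GROUP BY major
ORDER BY val DESC
LIMIT 1

Result: Chemistry with sum(gpa) = 7.09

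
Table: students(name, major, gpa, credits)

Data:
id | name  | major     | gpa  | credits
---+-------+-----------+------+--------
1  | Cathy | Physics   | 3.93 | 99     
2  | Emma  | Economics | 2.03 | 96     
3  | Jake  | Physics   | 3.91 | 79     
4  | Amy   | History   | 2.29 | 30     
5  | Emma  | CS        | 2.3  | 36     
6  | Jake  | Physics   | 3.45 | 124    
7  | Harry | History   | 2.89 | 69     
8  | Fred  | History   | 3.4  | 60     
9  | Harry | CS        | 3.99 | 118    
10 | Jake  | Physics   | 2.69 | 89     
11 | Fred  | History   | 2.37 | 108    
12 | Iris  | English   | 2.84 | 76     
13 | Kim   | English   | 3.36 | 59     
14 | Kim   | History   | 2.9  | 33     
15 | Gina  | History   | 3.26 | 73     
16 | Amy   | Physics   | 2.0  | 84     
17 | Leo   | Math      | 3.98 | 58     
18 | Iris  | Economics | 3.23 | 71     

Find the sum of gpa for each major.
SELECT major, SUM(gpa) as result
FROM students
GROUP BY major

Result:
  CS: 6.29
  Economics: 5.26
  English: 6.20
  History: 17.11
  Math: 3.98
  Physics: 15.98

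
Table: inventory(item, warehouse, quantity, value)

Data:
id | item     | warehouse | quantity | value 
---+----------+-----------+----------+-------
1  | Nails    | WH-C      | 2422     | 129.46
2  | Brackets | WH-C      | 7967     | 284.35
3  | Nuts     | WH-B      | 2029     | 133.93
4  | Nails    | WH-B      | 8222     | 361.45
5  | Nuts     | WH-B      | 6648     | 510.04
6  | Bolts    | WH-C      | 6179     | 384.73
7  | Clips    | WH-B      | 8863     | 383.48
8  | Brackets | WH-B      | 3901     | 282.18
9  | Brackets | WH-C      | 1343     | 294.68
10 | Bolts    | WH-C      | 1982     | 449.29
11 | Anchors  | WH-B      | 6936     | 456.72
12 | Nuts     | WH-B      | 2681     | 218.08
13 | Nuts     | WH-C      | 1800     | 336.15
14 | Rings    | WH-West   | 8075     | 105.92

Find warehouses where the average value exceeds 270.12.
SELECT warehouse, AVG(value)
FROM inventory
GROUP BY warehouse
HAVING AVG(value) > 270.12

Result:
  WH-B: avg=335.13
  WH-C: avg=313.11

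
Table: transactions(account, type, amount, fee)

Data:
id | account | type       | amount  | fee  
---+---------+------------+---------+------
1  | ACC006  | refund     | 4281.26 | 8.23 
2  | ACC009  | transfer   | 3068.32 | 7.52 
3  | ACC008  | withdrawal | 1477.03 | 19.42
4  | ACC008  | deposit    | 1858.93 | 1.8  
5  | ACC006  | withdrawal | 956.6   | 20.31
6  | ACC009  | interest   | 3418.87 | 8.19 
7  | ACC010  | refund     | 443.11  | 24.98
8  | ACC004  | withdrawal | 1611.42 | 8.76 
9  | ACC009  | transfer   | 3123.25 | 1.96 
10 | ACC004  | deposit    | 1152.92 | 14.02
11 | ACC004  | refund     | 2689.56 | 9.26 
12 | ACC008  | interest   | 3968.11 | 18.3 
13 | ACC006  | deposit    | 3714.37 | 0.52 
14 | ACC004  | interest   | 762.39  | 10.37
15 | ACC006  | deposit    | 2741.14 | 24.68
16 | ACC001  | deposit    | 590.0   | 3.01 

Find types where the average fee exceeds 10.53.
SELECT type, AVG(fee)
FROM transactions
GROUP BY type
HAVING AVG(fee) > 10.53

Result:
  interest: avg=12.29
  refund: avg=14.16
  withdrawal: avg=16.16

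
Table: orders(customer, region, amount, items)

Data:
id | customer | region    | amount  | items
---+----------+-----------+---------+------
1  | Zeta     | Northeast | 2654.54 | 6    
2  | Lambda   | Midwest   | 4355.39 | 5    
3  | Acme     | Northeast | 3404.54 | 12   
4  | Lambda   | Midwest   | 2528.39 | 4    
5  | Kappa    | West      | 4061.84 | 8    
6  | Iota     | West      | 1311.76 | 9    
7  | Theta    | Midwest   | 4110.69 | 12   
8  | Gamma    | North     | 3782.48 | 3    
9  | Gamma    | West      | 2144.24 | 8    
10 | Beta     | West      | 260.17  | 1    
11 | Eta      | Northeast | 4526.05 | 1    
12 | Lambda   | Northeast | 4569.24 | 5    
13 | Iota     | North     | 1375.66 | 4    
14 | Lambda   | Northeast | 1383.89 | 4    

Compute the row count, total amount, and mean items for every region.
SELECT region,
       COUNT(*) as cnt,
       SUM(amount) as total_amount,
       AVG(items) as avg_items
FROM orders
GROUP BY region

Result:
  Midwest: 3 records, 10994.47 total amount, 7.00 avg items
  North: 2 records, 5158.14 total amount, 3.50 avg items
  Northeast: 5 records, 16538.26 total amount, 5.60 avg items
  West: 4 records, 7778.01 total amount, 6.50 avg items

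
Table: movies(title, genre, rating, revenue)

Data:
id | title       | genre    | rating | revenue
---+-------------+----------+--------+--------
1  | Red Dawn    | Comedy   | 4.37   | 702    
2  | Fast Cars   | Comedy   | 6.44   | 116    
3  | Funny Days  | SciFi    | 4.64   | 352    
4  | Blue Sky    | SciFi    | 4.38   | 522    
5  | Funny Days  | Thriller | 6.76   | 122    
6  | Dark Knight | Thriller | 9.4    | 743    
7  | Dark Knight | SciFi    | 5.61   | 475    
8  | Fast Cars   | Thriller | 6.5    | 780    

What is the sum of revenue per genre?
SELECT genre, SUM(revenue) as result
FROM movies
GROUP BY genre

Result:
  Comedy: 818
  SciFi: 1349
  Thriller: 1645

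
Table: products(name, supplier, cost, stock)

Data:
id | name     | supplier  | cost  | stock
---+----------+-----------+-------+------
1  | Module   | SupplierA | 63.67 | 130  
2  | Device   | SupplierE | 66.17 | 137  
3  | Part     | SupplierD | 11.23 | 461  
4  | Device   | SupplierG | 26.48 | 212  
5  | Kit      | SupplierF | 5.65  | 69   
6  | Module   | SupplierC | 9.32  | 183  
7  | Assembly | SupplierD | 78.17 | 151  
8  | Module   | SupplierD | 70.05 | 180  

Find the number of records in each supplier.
SELECT supplier, COUNT(*) as count
FROM products
GROUP BY supplier

Result:
  SupplierA: 1
  SupplierC: 1
  SupplierD: 3
  SupplierE: 1
  SupplierF: 1
  SupplierG: 1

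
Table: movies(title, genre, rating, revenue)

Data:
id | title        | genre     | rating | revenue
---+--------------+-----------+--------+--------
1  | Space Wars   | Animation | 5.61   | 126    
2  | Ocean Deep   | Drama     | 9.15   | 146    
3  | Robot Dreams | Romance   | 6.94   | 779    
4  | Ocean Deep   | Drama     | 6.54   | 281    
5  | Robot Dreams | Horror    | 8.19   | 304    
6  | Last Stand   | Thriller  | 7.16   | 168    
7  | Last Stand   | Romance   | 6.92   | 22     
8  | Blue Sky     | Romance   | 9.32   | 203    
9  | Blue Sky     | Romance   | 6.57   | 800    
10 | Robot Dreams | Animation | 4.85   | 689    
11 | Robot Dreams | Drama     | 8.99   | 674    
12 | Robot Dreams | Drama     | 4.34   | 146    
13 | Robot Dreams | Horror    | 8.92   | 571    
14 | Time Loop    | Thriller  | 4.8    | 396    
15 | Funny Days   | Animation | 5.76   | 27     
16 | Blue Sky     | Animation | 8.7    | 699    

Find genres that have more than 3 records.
SELECT genre, COUNT(*) as cnt
FROM movies
GROUP BY genre
HAVING COUNT(*) > 3

Result:
  Animation: 4
  Drama: 4
  Romance: 4

Note: HAVING filters groups after aggregation, WHERE filters rows before.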